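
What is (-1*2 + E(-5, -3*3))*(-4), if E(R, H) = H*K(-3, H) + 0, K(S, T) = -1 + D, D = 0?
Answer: -28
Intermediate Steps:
K(S, T) = -1 (K(S, T) = -1 + 0 = -1)
E(R, H) = -H (E(R, H) = H*(-1) + 0 = -H + 0 = -H)
(-1*2 + E(-5, -3*3))*(-4) = (-1*2 - (-3)*3)*(-4) = (-2 - 1*(-9))*(-4) = (-2 + 9)*(-4) = 7*(-4) = -28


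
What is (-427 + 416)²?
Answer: 121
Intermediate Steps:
(-427 + 416)² = (-11)² = 121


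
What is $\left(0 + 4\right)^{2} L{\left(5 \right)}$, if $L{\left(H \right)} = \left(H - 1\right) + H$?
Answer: $144$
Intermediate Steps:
$L{\left(H \right)} = -1 + 2 H$ ($L{\left(H \right)} = \left(-1 + H\right) + H = -1 + 2 H$)
$\left(0 + 4\right)^{2} L{\left(5 \right)} = \left(0 + 4\right)^{2} \left(-1 + 2 \cdot 5\right) = 4^{2} \left(-1 + 10\right) = 16 \cdot 9 = 144$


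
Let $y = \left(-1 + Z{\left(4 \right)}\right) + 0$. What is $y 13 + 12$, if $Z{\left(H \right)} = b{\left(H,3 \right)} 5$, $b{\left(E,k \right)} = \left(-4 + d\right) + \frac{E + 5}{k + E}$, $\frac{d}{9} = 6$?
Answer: $\frac{23328}{7} \approx 3332.6$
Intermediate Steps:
$d = 54$ ($d = 9 \cdot 6 = 54$)
$b{\left(E,k \right)} = 50 + \frac{5 + E}{E + k}$ ($b{\left(E,k \right)} = \left(-4 + 54\right) + \frac{E + 5}{k + E} = 50 + \frac{5 + E}{E + k}$)
$Z{\left(H \right)} = \frac{5 \left(155 + 51 H\right)}{3 + H}$ ($Z{\left(H \right)} = \frac{5 + 50 \cdot 3 + 51 H}{H + 3} \cdot 5 = \frac{5 + 150 + 51 H}{3 + H} 5 = \frac{155 + 51 H}{3 + H} 5 = \frac{5 \left(155 + 51 H\right)}{3 + H}$)
$y = \frac{1788}{7}$ ($y = \left(-1 + \frac{5 \left(155 + 51 \cdot 4\right)}{3 + 4}\right) + 0 = \left(-1 + \frac{5 \left(155 + 204\right)}{7}\right) + 0 = \left(-1 + 5 \cdot \frac{1}{7} \cdot 359\right) + 0 = \left(-1 + \frac{1795}{7}\right) + 0 = \frac{1788}{7} + 0 = \frac{1788}{7} \approx 255.43$)
$y 13 + 12 = \frac{1788}{7} \cdot 13 + 12 = \frac{23244}{7} + 12 = \frac{23328}{7}$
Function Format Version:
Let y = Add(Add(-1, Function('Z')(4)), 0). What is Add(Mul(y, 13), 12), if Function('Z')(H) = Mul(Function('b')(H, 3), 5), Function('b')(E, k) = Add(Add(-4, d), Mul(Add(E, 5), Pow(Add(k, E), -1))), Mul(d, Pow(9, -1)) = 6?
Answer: Rational(23328, 7) ≈ 3332.6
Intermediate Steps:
d = 54 (d = Mul(9, 6) = 54)
Function('b')(E, k) = Add(50, Mul(Pow(Add(E, k), -1), Add(5, E))) (Function('b')(E, k) = Add(Add(-4, 54), Mul(Add(E, 5), Pow(Add(k, E), -1))) = Add(50, Mul(Add(5, E), Pow(Add(E, k), -1))) = Add(50, Mul(Pow(Add(E, k), -1), Add(5, E))))
Function('Z')(H) = Mul(5, Pow(Add(3, H), -1), Add(155, Mul(51, H))) (Function('Z')(H) = Mul(Mul(Pow(Add(H, 3), -1), Add(5, Mul(50, 3), Mul(51, H))), 5) = Mul(Mul(Pow(Add(3, H), -1), Add(5, 150, Mul(51, H))), 5) = Mul(Mul(Pow(Add(3, H), -1), Add(155, Mul(51, H))), 5) = Mul(5, Pow(Add(3, H), -1), Add(155, Mul(51, H))))
y = Rational(1788, 7) (y = Add(Add(-1, Mul(5, Pow(Add(3, 4), -1), Add(155, Mul(51, 4)))), 0) = Add(Add(-1, Mul(5, Pow(7, -1), Add(155, 204))), 0) = Add(Add(-1, Mul(5, Rational(1, 7), 359)), 0) = Add(Add(-1, Rational(1795, 7)), 0) = Add(Rational(1788, 7), 0) = Rational(1788, 7) ≈ 255.43)
Add(Mul(y, 13), 12) = Add(Mul(Rational(1788, 7), 13), 12) = Add(Rational(23244, 7), 12) = Rational(23328, 7)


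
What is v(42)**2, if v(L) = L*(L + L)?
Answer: 12446784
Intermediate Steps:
v(L) = 2*L**2 (v(L) = L*(2*L) = 2*L**2)
v(42)**2 = (2*42**2)**2 = (2*1764)**2 = 3528**2 = 12446784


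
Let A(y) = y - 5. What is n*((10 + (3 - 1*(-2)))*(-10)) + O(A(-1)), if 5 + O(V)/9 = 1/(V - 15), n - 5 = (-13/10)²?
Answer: -14685/14 ≈ -1048.9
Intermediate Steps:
A(y) = -5 + y
n = 669/100 (n = 5 + (-13/10)² = 5 + 169/100 = 669/100 ≈ 6.6900)
O(V) = -45 + 9/(-15 + V) (O(V) = -45 + 9/(V - 15) = -45 + 9/(-15 + V))
n*((10 + (3 - 1*(-2)))*(-10)) + O(A(-1)) = 669*((10 + (3 - 1*(-2)))*(-10))/100 + 9*(76 - 5*(-5 - 1))/(-15 + (-5 - 1)) = 669*((10 + (3 + 2))*(-10))/100 + 9*(76 - 5*(-6))/(-15 - 6) = 669*((10 + 5)*(-10))/100 + 9*(76 + 30)/(-21) = 669*(15*(-10))/100 + 9*(-1/21)*106 = (669/100)*(-150) - 318/7 = -2007/2 - 318/7 = -14685/14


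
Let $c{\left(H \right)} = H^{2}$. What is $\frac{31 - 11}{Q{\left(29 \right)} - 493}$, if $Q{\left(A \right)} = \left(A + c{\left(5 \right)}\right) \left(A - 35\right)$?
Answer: $- \frac{20}{817} \approx -0.02448$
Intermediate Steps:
$Q{\left(A \right)} = \left(-35 + A\right) \left(25 + A\right)$ ($Q{\left(A \right)} = \left(A + 5^{2}\right) \left(A - 35\right) = \left(A + 25\right) \left(-35 + A\right) = \left(25 + A\right) \left(-35 + A\right) = \left(-35 + A\right) \left(25 + A\right)$)
$\frac{31 - 11}{Q{\left(29 \right)} - 493} = \frac{31 - 11}{\left(-875 + 29^{2} - 290\right) - 493} = \frac{1}{\left(-875 + 841 - 290\right) - 493} \cdot 20 = \frac{1}{-324 - 493} \cdot 20 = \frac{1}{-817} \cdot 20 = \left(- \frac{1}{817}\right) 20 = - \frac{20}{817}$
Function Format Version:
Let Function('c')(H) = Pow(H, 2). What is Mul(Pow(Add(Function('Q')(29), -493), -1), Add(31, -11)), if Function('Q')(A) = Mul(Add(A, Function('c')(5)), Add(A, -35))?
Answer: Rational(-20, 817) ≈ -0.024480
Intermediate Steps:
Function('Q')(A) = Mul(Add(-35, A), Add(25, A)) (Function('Q')(A) = Mul(Add(A, Pow(5, 2)), Add(A, -35)) = Mul(Add(A, 25), Add(-35, A)) = Mul(Add(25, A), Add(-35, A)) = Mul(Add(-35, A), Add(25, A)))
Mul(Pow(Add(Function('Q')(29), -493), -1), Add(31, -11)) = Mul(Pow(Add(Add(-875, Pow(29, 2), Mul(-10, 29)), -493), -1), Add(31, -11)) = Mul(Pow(Add(Add(-875, 841, -290), -493), -1), 20) = Mul(Pow(Add(-324, -493), -1), 20) = Mul(Pow(-817, -1), 20) = Mul(Rational(-1, 817), 20) = Rational(-20, 817)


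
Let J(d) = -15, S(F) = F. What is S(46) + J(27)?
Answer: 31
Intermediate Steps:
S(46) + J(27) = 46 - 15 = 31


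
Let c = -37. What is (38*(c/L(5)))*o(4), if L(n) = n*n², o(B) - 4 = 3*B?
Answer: -22496/125 ≈ -179.97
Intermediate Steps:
o(B) = 4 + 3*B
L(n) = n³
(38*(c/L(5)))*o(4) = (38*(-37/(5³)))*(4 + 3*4) = (38*(-37/125))*(4 + 12) = (38*(-37*1/125))*16 = (38*(-37/125))*16 = -1406/125*16 = -22496/125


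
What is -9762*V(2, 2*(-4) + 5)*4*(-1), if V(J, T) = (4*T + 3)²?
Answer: 3162888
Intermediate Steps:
V(J, T) = (3 + 4*T)²
-9762*V(2, 2*(-4) + 5)*4*(-1) = -9762*(3 + 4*(2*(-4) + 5))²*4*(-1) = -9762*(3 + 4*(-8 + 5))²*4*(-1) = -9762*(3 + 4*(-3))²*4*(-1) = -9762*(3 - 12)²*4*(-1) = -9762*(-9)²*4*(-1) = -9762*81*4*(-1) = -3162888*(-1) = -9762*(-324) = 3162888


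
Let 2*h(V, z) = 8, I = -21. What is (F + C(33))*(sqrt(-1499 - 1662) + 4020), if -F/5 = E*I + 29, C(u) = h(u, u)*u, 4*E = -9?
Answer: -1001985 - 997*I*sqrt(3161)/4 ≈ -1.002e+6 - 14014.0*I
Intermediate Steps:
E = -9/4 (E = (1/4)*(-9) = -9/4 ≈ -2.2500)
h(V, z) = 4 (h(V, z) = (1/2)*8 = 4)
C(u) = 4*u
F = -1525/4 (F = -5*(-9/4*(-21) + 29) = -5*(189/4 + 29) = -5*305/4 = -1525/4 ≈ -381.25)
(F + C(33))*(sqrt(-1499 - 1662) + 4020) = (-1525/4 + 4*33)*(sqrt(-1499 - 1662) + 4020) = (-1525/4 + 132)*(sqrt(-3161) + 4020) = -997*(I*sqrt(3161) + 4020)/4 = -997*(4020 + I*sqrt(3161))/4 = -1001985 - 997*I*sqrt(3161)/4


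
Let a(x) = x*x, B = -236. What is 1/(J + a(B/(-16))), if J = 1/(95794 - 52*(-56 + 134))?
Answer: 733904/159669997 ≈ 0.0045964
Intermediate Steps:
a(x) = x²
J = 1/91738 (J = 1/(95794 - 52*78) = 1/(95794 - 4056) = 1/91738 ≈ 1.0901e-5)
1/(J + a(B/(-16))) = 1/(1/91738 + (-236/(-16))²) = 1/(1/91738 + (-236*(-1/16))²) = 1/(1/91738 + (59/4)²) = 1/(1/91738 + 3481/16) = 1/(159669997/733904) = 733904/159669997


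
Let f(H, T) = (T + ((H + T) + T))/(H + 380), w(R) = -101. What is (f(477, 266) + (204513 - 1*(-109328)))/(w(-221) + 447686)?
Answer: 268963012/383580345 ≈ 0.70119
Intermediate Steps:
f(H, T) = (H + 3*T)/(380 + H) (f(H, T) = (T + (H + 2*T))/(380 + H) = (H + 3*T)/(380 + H))
(f(477, 266) + (204513 - 1*(-109328)))/(w(-221) + 447686) = ((477 + 3*266)/(380 + 477) + (204513 - 1*(-109328)))/(-101 + 447686) = ((477 + 798)/857 + (204513 + 109328))/447585 = ((1/857)*1275 + 313841)*(1/447585) = (1275/857 + 313841)*(1/447585) = (268963012/857)*(1/447585) = 268963012/383580345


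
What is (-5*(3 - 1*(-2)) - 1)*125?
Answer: -3250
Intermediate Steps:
(-5*(3 - 1*(-2)) - 1)*125 = (-5*(3 + 2) - 1)*125 = (-5*5 - 1)*125 = (-25 - 1)*125 = -26*125 = -3250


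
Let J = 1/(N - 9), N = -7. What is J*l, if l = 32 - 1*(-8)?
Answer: -5/2 ≈ -2.5000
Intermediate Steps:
J = -1/16 (J = 1/(-7 - 9) = 1/(-16) = -1/16 ≈ -0.062500)
l = 40 (l = 32 + 8 = 40)
J*l = -1/16*40 = -5/2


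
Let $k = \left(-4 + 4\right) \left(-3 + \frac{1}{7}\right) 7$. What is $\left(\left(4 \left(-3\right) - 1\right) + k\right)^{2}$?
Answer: $169$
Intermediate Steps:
$k = 0$ ($k = 0 \left(-3 + \frac{1}{7}\right) 7 = 0 \left(- \frac{20}{7}\right) 7 = 0 \cdot 7 = 0$)
$\left(\left(4 \left(-3\right) - 1\right) + k\right)^{2} = \left(\left(4 \left(-3\right) - 1\right) + 0\right)^{2} = \left(\left(-12 - 1\right) + 0\right)^{2} = \left(-13 + 0\right)^{2} = \left(-13\right)^{2} = 169$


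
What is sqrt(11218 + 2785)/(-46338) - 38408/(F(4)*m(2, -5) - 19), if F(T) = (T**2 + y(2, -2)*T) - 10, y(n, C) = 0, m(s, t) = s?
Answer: 38408/7 - sqrt(14003)/46338 ≈ 5486.9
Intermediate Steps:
F(T) = -10 + T**2 (F(T) = (T**2 + 0*T) - 10 = (T**2 + 0) - 10 = T**2 - 10 = -10 + T**2)
sqrt(11218 + 2785)/(-46338) - 38408/(F(4)*m(2, -5) - 19) = sqrt(11218 + 2785)/(-46338) - 38408/((-10 + 4**2)*2 - 19) = sqrt(14003)*(-1/46338) - 38408/((-10 + 16)*2 - 19) = -sqrt(14003)/46338 - 38408/(6*2 - 19) = -sqrt(14003)/46338 - 38408/(12 - 19) = -sqrt(14003)/46338 - 38408/(-7) = -sqrt(14003)/46338 - 38408*(-1/7) = -sqrt(14003)/46338 + 38408/7 = 38408/7 - sqrt(14003)/46338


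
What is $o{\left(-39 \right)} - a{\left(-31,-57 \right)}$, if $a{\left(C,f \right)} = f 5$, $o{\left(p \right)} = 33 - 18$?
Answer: $300$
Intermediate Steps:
$o{\left(p \right)} = 15$ ($o{\left(p \right)} = 33 - 18 = 15$)
$a{\left(C,f \right)} = 5 f$
$o{\left(-39 \right)} - a{\left(-31,-57 \right)} = 15 - 5 \left(-57\right) = 15 - -285 = 15 + 285 = 300$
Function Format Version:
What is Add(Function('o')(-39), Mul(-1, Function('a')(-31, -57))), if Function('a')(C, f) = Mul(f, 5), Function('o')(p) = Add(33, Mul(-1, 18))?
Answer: 300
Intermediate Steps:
Function('o')(p) = 15 (Function('o')(p) = Add(33, -18) = 15)
Function('a')(C, f) = Mul(5, f)
Add(Function('o')(-39), Mul(-1, Function('a')(-31, -57))) = Add(15, Mul(-1, Mul(5, -57))) = Add(15, Mul(-1, -285)) = Add(15, 285) = 300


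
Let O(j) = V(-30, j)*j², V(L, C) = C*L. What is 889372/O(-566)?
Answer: 222343/1359911220 ≈ 0.00016350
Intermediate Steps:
O(j) = -30*j³ (O(j) = (j*(-30))*j² = (-30*j)*j² = -30*j³)
889372/O(-566) = 889372/((-30*(-566)³)) = 889372/((-30*(-181321496))) = 889372/5439644880 = 889372*(1/5439644880) = 222343/1359911220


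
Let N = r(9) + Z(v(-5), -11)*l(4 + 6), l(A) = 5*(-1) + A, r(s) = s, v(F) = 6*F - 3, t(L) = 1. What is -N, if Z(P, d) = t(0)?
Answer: -14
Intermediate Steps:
v(F) = -3 + 6*F
l(A) = -5 + A
Z(P, d) = 1
N = 14 (N = 9 + 1*(-5 + (4 + 6)) = 9 + 1*(-5 + 10) = 9 + 1*5 = 9 + 5 = 14)
-N = -1*14 = -14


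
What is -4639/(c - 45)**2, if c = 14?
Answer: -4639/961 ≈ -4.8273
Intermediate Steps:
-4639/(c - 45)**2 = -4639/(14 - 45)**2 = -4639/((-31)**2) = -4639/961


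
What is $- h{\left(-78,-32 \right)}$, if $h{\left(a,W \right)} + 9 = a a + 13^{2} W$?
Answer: $-667$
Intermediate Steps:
$h{\left(a,W \right)} = -9 + a^{2} + 169 W$ ($h{\left(a,W \right)} = -9 + \left(a a + 13^{2} W\right) = -9 + \left(a^{2} + 169 W\right) = -9 + a^{2} + 169 W$)
$- h{\left(-78,-32 \right)} = - (-9 + \left(-78\right)^{2} + 169 \left(-32\right)) = - (-9 + 6084 - 5408) = \left(-1\right) 667 = -667$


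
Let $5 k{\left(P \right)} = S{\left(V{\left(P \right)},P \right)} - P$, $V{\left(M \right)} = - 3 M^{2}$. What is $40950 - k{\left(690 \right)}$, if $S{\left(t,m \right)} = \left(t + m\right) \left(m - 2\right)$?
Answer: $196480224$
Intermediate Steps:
$S{\left(t,m \right)} = \left(-2 + m\right) \left(m + t\right)$ ($S{\left(t,m \right)} = \left(m + t\right) \left(-2 + m\right) = \left(-2 + m\right) \left(m + t\right)$)
$k{\left(P \right)} = - \frac{3 P}{5} - \frac{3 P^{3}}{5} + \frac{7 P^{2}}{5}$ ($k{\left(P \right)} = \frac{\left(P^{2} - 2 P - 2 \left(- 3 P^{2}\right) + P \left(- 3 P^{2}\right)\right) - P}{5} = \frac{\left(P^{2} - 2 P + 6 P^{2} - 3 P^{3}\right) - P}{5} = \frac{\left(- 3 P^{3} - 2 P + 7 P^{2}\right) - P}{5} = \frac{- 3 P - 3 P^{3} + 7 P^{2}}{5} = - \frac{3 P}{5} - \frac{3 P^{3}}{5} + \frac{7 P^{2}}{5}$)
$40950 - k{\left(690 \right)} = 40950 - \frac{1}{5} \cdot 690 \left(-3 - 3 \cdot 690^{2} + 7 \cdot 690\right) = 40950 - \frac{1}{5} \cdot 690 \left(-3 - 1428300 + 4830\right) = 40950 - \frac{1}{5} \cdot 690 \left(-1423473\right) = 40950 - -196439274 = 40950 + 196439274 = 196480224$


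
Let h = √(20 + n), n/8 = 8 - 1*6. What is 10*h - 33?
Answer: 27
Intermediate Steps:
n = 16 (n = 8*(8 - 1*6) = 8*(8 - 6) = 8*2 = 16)
h = 6 (h = √(20 + 16) = √36 = 6)
10*h - 33 = 10*6 - 33 = 60 - 33 = 27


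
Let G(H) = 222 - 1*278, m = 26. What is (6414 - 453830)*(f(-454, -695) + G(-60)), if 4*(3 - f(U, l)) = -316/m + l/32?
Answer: 4144246627/208 ≈ 1.9924e+7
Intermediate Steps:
G(H) = -56 (G(H) = 222 - 278 = -56)
f(U, l) = 157/26 - l/128 (f(U, l) = 3 - (-316/26 + l/32)/4 = 3 - (-316*1/26 + l*(1/32))/4 = 3 - (-158/13 + l/32)/4 = 3 + (79/26 - l/128) = 157/26 - l/128)
(6414 - 453830)*(f(-454, -695) + G(-60)) = (6414 - 453830)*((157/26 - 1/128*(-695)) - 56) = -447416*((157/26 + 695/128) - 56) = -447416*(19083/1664 - 56) = -447416*(-74101/1664) = 4144246627/208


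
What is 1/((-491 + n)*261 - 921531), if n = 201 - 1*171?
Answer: -1/1041852 ≈ -9.5983e-7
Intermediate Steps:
n = 30 (n = 201 - 171 = 30)
1/((-491 + n)*261 - 921531) = 1/((-491 + 30)*261 - 921531) = 1/(-461*261 - 921531) = 1/(-120321 - 921531) = 1/(-1041852) = -1/1041852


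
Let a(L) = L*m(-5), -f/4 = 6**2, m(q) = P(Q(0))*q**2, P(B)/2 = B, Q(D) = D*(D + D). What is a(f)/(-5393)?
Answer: 0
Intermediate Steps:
Q(D) = 2*D**2 (Q(D) = D*(2*D) = 2*D**2)
P(B) = 2*B
m(q) = 0 (m(q) = (2*(2*0**2))*q**2 = (2*(2*0))*q**2 = (2*0)*q**2 = 0*q**2 = 0)
f = -144 (f = -4*6**2 = -4*36 = -144)
a(L) = 0 (a(L) = L*0 = 0)
a(f)/(-5393) = 0/(-5393) = 0*(-1/5393) = 0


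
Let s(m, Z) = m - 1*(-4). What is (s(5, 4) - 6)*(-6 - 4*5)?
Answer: -78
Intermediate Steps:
s(m, Z) = 4 + m (s(m, Z) = m + 4 = 4 + m)
(s(5, 4) - 6)*(-6 - 4*5) = ((4 + 5) - 6)*(-6 - 4*5) = (9 - 6)*(-6 - 20) = 3*(-26) = -78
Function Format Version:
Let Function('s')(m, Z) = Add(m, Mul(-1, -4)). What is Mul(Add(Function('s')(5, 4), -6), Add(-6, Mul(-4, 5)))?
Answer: -78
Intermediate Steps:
Function('s')(m, Z) = Add(4, m) (Function('s')(m, Z) = Add(m, 4) = Add(4, m))
Mul(Add(Function('s')(5, 4), -6), Add(-6, Mul(-4, 5))) = Mul(Add(Add(4, 5), -6), Add(-6, Mul(-4, 5))) = Mul(Add(9, -6), Add(-6, -20)) = Mul(3, -26) = -78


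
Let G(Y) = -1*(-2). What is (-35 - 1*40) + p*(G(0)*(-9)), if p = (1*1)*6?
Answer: -183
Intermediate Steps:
G(Y) = 2
p = 6 (p = 1*6 = 6)
(-35 - 1*40) + p*(G(0)*(-9)) = (-35 - 1*40) + 6*(2*(-9)) = (-35 - 40) + 6*(-18) = -75 - 108 = -183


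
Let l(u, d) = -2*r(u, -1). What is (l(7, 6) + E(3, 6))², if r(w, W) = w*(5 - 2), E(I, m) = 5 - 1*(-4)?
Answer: 1089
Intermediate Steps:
E(I, m) = 9 (E(I, m) = 5 + 4 = 9)
r(w, W) = 3*w (r(w, W) = w*3 = 3*w)
l(u, d) = -6*u
(l(7, 6) + E(3, 6))² = (-6*7 + 9)² = (-42 + 9)² = (-33)² = 1089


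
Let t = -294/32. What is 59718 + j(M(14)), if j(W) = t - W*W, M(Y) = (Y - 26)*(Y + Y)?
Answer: -850995/16 ≈ -53187.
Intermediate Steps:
t = -147/16 (t = -294*1/32 = -147/16 ≈ -9.1875)
M(Y) = 2*Y*(-26 + Y) (M(Y) = (-26 + Y)*(2*Y) = 2*Y*(-26 + Y))
j(W) = -147/16 - W² (j(W) = -147/16 - W*W = -147/16 - W²)
59718 + j(M(14)) = 59718 + (-147/16 - (2*14*(-26 + 14))²) = 59718 + (-147/16 - (2*14*(-12))²) = 59718 + (-147/16 - 1*(-336)²) = 59718 + (-147/16 - 1*112896) = 59718 + (-147/16 - 112896) = 59718 - 1806483/16 = -850995/16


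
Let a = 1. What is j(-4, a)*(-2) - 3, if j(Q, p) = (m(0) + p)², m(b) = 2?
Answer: -21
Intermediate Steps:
j(Q, p) = (2 + p)²
j(-4, a)*(-2) - 3 = (2 + 1)²*(-2) - 3 = 3²*(-2) - 3 = 9*(-2) - 3 = -18 - 3 = -21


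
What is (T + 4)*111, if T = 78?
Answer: 9102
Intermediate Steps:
(T + 4)*111 = (78 + 4)*111 = 82*111 = 9102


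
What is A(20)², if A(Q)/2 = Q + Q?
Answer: 6400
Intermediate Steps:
A(Q) = 4*Q (A(Q) = 2*(Q + Q) = 2*(2*Q) = 4*Q)
A(20)² = (4*20)² = 80² = 6400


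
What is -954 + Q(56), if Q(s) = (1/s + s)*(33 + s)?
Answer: 225769/56 ≈ 4031.6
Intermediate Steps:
Q(s) = (33 + s)*(s + 1/s) (Q(s) = (s + 1/s)*(33 + s) = (33 + s)*(s + 1/s))
-954 + Q(56) = -954 + (1 + 56² + 33*56 + 33/56) = -954 + (1 + 3136 + 1848 + 33*(1/56)) = -954 + (1 + 3136 + 1848 + 33/56) = -954 + 279193/56 = 225769/56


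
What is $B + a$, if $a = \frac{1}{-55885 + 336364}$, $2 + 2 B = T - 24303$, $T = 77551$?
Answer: $\frac{7467192418}{280479} \approx 26623.0$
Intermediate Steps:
$B = 26623$ ($B = -1 + \frac{77551 - 24303}{2} = -1 + \frac{1}{2} \cdot 53248 = -1 + 26624 = 26623$)
$a = \frac{1}{280479} \approx 3.5653 \cdot 10^{-6}$
$B + a = 26623 + \frac{1}{280479} = \frac{7467192418}{280479}$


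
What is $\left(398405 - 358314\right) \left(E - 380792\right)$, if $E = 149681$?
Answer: $-9265471101$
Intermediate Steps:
$\left(398405 - 358314\right) \left(E - 380792\right) = \left(398405 - 358314\right) \left(149681 - 380792\right) = 40091 \left(-231111\right) = -9265471101$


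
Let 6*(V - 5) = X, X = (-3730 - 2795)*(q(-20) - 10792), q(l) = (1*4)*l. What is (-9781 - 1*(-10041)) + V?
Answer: 11823565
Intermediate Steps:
q(l) = 4*l
X = 70939800 (X = (-3730 - 2795)*(4*(-20) - 10792) = -6525*(-80 - 10792) = -6525*(-10872) = 70939800)
V = 11823305 (V = 5 + (⅙)*70939800 = 5 + 11823300 = 11823305)
(-9781 - 1*(-10041)) + V = (-9781 - 1*(-10041)) + 11823305 = (-9781 + 10041) + 11823305 = 260 + 11823305 = 11823565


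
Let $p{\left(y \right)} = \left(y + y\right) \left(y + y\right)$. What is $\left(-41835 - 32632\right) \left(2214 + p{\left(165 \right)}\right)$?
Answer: $-8274326238$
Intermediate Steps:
$p{\left(y \right)} = 4 y^{2}$ ($p{\left(y \right)} = 2 y 2 y = 4 y^{2}$)
$\left(-41835 - 32632\right) \left(2214 + p{\left(165 \right)}\right) = \left(-41835 - 32632\right) \left(2214 + 4 \cdot 165^{2}\right) = - 74467 \left(2214 + 4 \cdot 27225\right) = - 74467 \left(2214 + 108900\right) = \left(-74467\right) 111114 = -8274326238$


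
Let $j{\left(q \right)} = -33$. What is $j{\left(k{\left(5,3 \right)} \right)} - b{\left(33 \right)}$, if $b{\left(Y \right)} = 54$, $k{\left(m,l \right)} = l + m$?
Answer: $-87$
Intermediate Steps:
$j{\left(k{\left(5,3 \right)} \right)} - b{\left(33 \right)} = -33 - 54 = -87$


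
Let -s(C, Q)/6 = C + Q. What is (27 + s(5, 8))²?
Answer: 2601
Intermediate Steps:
s(C, Q) = -6*C - 6*Q (s(C, Q) = -6*(C + Q) = -6*C - 6*Q)
(27 + s(5, 8))² = (27 + (-6*5 - 6*8))² = (27 + (-30 - 48))² = (27 - 78)² = (-51)² = 2601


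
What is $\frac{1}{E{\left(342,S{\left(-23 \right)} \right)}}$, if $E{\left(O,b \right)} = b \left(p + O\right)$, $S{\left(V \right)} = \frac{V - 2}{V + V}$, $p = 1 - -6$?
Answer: $\frac{46}{8725} \approx 0.0052722$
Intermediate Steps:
$p = 7$ ($p = 1 + 6 = 7$)
$S{\left(V \right)} = \frac{-2 + V}{2 V}$
$E{\left(O,b \right)} = b \left(7 + O\right)$
$\frac{1}{E{\left(342,S{\left(-23 \right)} \right)}} = \frac{1}{\frac{-2 - 23}{2 \left(-23\right)} \left(7 + 342\right)} = \frac{1}{\frac{1}{2} \left(- \frac{1}{23}\right) \left(-25\right) 349} = \frac{1}{\frac{25}{46} \cdot 349} = \frac{1}{\frac{8725}{46}} = \frac{46}{8725}$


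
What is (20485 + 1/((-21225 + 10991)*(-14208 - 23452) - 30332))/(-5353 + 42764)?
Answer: 7894552482381/14417530042388 ≈ 0.54757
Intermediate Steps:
(20485 + 1/((-21225 + 10991)*(-14208 - 23452) - 30332))/(-5353 + 42764) = (20485 + 1/(-10234*(-37660) - 30332))/37411 = (20485 + 1/(385412440 - 30332))*(1/37411) = (20485 + 1/385382108)*(1/37411) = (7894552482381/385382108)*(1/37411) = 7894552482381/14417530042388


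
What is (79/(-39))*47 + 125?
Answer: 1162/39 ≈ 29.795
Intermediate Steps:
(79/(-39))*47 + 125 = (79*(-1/39))*47 + 125 = -79/39*47 + 125 = -3713/39 + 125 = 1162/39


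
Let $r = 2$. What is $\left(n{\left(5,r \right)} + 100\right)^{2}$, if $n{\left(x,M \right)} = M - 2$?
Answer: $10000$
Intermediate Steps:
$n{\left(x,M \right)} = -2 + M$
$\left(n{\left(5,r \right)} + 100\right)^{2} = \left(\left(-2 + 2\right) + 100\right)^{2} = \left(0 + 100\right)^{2} = 100^{2} = 10000$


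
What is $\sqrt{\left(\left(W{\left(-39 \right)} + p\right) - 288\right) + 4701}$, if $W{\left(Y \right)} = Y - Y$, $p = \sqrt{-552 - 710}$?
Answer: $\sqrt{4413 + i \sqrt{1262}} \approx 66.431 + 0.2674 i$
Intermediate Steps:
$p = i \sqrt{1262}$ ($p = \sqrt{-1262} = i \sqrt{1262} \approx 35.525 i$)
$W{\left(Y \right)} = 0$
$\sqrt{\left(\left(W{\left(-39 \right)} + p\right) - 288\right) + 4701} = \sqrt{\left(\left(0 + i \sqrt{1262}\right) - 288\right) + 4701} = \sqrt{\left(i \sqrt{1262} - 288\right) + 4701} = \sqrt{\left(-288 + i \sqrt{1262}\right) + 4701} = \sqrt{4413 + i \sqrt{1262}}$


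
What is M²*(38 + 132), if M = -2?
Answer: 680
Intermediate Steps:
M²*(38 + 132) = (-2)²*(38 + 132) = 4*170 = 680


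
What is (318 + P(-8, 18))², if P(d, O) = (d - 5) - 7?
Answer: 88804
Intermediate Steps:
P(d, O) = -12 + d (P(d, O) = (-5 + d) - 7 = -12 + d)
(318 + P(-8, 18))² = (318 + (-12 - 8))² = (318 - 20)² = 298² = 88804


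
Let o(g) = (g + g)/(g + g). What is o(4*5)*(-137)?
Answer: -137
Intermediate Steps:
o(g) = 1 (o(g) = (2*g)/((2*g)) = (2*g)*(1/(2*g)) = 1)
o(4*5)*(-137) = 1*(-137) = -137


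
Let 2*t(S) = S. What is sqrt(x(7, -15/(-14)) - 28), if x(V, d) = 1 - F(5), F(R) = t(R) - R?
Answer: 7*I*sqrt(2)/2 ≈ 4.9497*I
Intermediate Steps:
t(S) = S/2
F(R) = -R/2 (F(R) = R/2 - R = -R/2)
x(V, d) = 7/2 (x(V, d) = 1 - (-1)*5/2 = 1 - 1*(-5/2) = 1 + 5/2 = 7/2)
sqrt(x(7, -15/(-14)) - 28) = sqrt(7/2 - 28) = sqrt(-49/2) = 7*I*sqrt(2)/2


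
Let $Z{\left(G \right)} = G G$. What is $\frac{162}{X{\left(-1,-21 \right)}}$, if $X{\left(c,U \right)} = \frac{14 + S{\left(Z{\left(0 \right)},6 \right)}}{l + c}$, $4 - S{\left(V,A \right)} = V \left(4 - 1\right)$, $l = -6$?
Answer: $-63$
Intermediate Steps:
$Z{\left(G \right)} = G^{2}$
$S{\left(V,A \right)} = 4 - 3 V$ ($S{\left(V,A \right)} = 4 - V \left(4 - 1\right) = 4 - V 3 = 4 - 3 V$)
$X{\left(c,U \right)} = \frac{18}{-6 + c}$ ($X{\left(c,U \right)} = \frac{14 + \left(4 - 3 \cdot 0^{2}\right)}{-6 + c} = \frac{14 + \left(4 - 0\right)}{-6 + c} = \frac{14 + \left(4 + 0\right)}{-6 + c} = \frac{14 + 4}{-6 + c} = \frac{18}{-6 + c}$)
$\frac{162}{X{\left(-1,-21 \right)}} = \frac{162}{18 \frac{1}{-6 - 1}} = \frac{162}{18 \frac{1}{-7}} = \frac{162}{18 \left(- \frac{1}{7}\right)} = \frac{162}{- \frac{18}{7}} = 162 \left(- \frac{7}{18}\right) = -63$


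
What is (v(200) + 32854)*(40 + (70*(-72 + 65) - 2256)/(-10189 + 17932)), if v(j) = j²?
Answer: 22364283796/7743 ≈ 2.8883e+6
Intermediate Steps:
(v(200) + 32854)*(40 + (70*(-72 + 65) - 2256)/(-10189 + 17932)) = (200² + 32854)*(40 + (70*(-72 + 65) - 2256)/(-10189 + 17932)) = (40000 + 32854)*(40 + (70*(-7) - 2256)/7743) = 72854*(40 + (-490 - 2256)*(1/7743)) = 72854*(40 - 2746*1/7743) = 72854*(40 - 2746/7743) = 72854*(306974/7743) = 22364283796/7743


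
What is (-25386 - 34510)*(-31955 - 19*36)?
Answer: 1954945544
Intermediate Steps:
(-25386 - 34510)*(-31955 - 19*36) = -59896*(-31955 - 684) = -59896*(-32639) = 1954945544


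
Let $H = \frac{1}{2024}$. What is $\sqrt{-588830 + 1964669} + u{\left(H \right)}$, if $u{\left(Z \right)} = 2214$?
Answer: $2214 + 3 \sqrt{152871} \approx 3387.0$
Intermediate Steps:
$H = \frac{1}{2024} \approx 0.00049407$
$\sqrt{-588830 + 1964669} + u{\left(H \right)} = \sqrt{-588830 + 1964669} + 2214 = \sqrt{1375839} + 2214 = 3 \sqrt{152871} + 2214 = 2214 + 3 \sqrt{152871}$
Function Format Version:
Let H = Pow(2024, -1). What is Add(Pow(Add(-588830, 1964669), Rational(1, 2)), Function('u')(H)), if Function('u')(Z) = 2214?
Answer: Add(2214, Mul(3, Pow(152871, Rational(1, 2)))) ≈ 3387.0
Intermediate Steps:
H = Rational(1, 2024) ≈ 0.00049407
Add(Pow(Add(-588830, 1964669), Rational(1, 2)), Function('u')(H)) = Add(Pow(Add(-588830, 1964669), Rational(1, 2)), 2214) = Add(Pow(1375839, Rational(1, 2)), 2214) = Add(Mul(3, Pow(152871, Rational(1, 2))), 2214) = Add(2214, Mul(3, Pow(152871, Rational(1, 2))))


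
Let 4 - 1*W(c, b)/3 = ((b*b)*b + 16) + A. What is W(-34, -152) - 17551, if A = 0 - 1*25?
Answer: 10517912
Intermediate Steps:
A = -25 (A = 0 - 25 = -25)
W(c, b) = 39 - 3*b³ (W(c, b) = 12 - 3*(((b*b)*b + 16) - 25) = 12 - 3*((b²*b + 16) - 25) = 12 - 3*((b³ + 16) - 25) = 12 - 3*((16 + b³) - 25) = 12 - 3*(-9 + b³) = 12 + (27 - 3*b³) = 39 - 3*b³)
W(-34, -152) - 17551 = (39 - 3*(-152)³) - 17551 = (39 - 3*(-3511808)) - 17551 = (39 + 10535424) - 17551 = 10535463 - 17551 = 10517912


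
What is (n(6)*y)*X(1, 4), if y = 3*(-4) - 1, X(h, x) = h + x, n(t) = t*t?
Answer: -2340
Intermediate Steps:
n(t) = t**2
y = -13 (y = -12 - 1 = -13)
(n(6)*y)*X(1, 4) = (6**2*(-13))*(1 + 4) = (36*(-13))*5 = -468*5 = -2340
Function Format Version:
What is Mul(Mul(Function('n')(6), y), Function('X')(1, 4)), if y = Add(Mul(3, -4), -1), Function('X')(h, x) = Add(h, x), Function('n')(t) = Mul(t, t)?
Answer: -2340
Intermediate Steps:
Function('n')(t) = Pow(t, 2)
y = -13 (y = Add(-12, -1) = -13)
Mul(Mul(Function('n')(6), y), Function('X')(1, 4)) = Mul(Mul(Pow(6, 2), -13), Add(1, 4)) = Mul(Mul(36, -13), 5) = Mul(-468, 5) = -2340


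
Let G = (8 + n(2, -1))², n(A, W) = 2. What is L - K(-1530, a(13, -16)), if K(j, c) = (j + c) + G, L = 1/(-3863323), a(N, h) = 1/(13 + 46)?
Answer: 325944698128/227936057 ≈ 1430.0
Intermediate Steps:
a(N, h) = 1/59
L = -1/3863323 ≈ -2.5884e-7
G = 100 (G = (8 + 2)² = 10² = 100)
K(j, c) = 100 + c + j (K(j, c) = (j + c) + 100 = (c + j) + 100 = 100 + c + j)
L - K(-1530, a(13, -16)) = -1/3863323 - (100 + 1/59 - 1530) = -1/3863323 - 1*(-84369/59) = -1/3863323 + 84369/59 = 325944698128/227936057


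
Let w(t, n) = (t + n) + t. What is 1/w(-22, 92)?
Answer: 1/48 ≈ 0.020833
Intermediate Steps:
w(t, n) = n + 2*t (w(t, n) = (n + t) + t = n + 2*t)
1/w(-22, 92) = 1/(92 + 2*(-22)) = 1/(92 - 44) = 1/48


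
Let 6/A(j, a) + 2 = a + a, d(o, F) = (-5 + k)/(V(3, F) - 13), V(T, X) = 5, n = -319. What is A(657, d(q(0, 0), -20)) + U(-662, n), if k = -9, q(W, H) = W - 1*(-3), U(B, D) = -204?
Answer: -200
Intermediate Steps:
q(W, H) = 3 + W (q(W, H) = W + 3 = 3 + W)
d(o, F) = 7/4 (d(o, F) = (-5 - 9)/(5 - 13) = -14/(-8) = -14*(-1/8) = 7/4)
A(j, a) = 6/(-2 + 2*a) (A(j, a) = 6/(-2 + (a + a)) = 6/(-2 + 2*a))
A(657, d(q(0, 0), -20)) + U(-662, n) = 3/(-1 + 7/4) - 204 = 3/(3/4) - 204 = 3*(4/3) - 204 = 4 - 204 = -200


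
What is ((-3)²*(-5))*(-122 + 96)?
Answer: 1170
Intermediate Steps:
((-3)²*(-5))*(-122 + 96) = (9*(-5))*(-26) = -45*(-26) = 1170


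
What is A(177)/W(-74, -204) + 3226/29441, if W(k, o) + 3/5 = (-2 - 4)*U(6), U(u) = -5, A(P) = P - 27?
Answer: 7518324/1442609 ≈ 5.2116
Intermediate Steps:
A(P) = -27 + P
W(k, o) = 147/5 (W(k, o) = -⅗ + (-2 - 4)*(-5) = -⅗ - 6*(-5) = -⅗ + 30 = 147/5)
A(177)/W(-74, -204) + 3226/29441 = (-27 + 177)/(147/5) + 3226/29441 = 150*(5/147) + 3226*(1/29441) = 250/49 + 3226/29441 = 7518324/1442609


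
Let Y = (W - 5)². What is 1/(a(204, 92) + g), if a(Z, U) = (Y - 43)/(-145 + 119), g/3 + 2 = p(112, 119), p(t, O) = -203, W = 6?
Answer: -13/7974 ≈ -0.0016303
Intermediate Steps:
Y = 1 (Y = (6 - 5)² = 1² = 1)
g = -615 (g = -6 + 3*(-203) = -6 - 609 = -615)
a(Z, U) = 21/13 (a(Z, U) = (1 - 43)/(-145 + 119) = -42/(-26) = -42*(-1/26) = 21/13)
1/(a(204, 92) + g) = 1/(21/13 - 615) = 1/(-7974/13) = -13/7974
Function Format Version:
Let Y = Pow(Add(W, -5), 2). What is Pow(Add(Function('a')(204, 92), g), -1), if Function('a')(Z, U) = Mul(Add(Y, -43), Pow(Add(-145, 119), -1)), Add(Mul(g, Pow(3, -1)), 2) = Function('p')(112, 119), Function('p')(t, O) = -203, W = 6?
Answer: Rational(-13, 7974) ≈ -0.0016303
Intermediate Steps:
Y = 1 (Y = Pow(Add(6, -5), 2) = Pow(1, 2) = 1)
g = -615 (g = Add(-6, Mul(3, -203)) = Add(-6, -609) = -615)
Function('a')(Z, U) = Rational(21, 13) (Function('a')(Z, U) = Mul(Add(1, -43), Pow(Add(-145, 119), -1)) = Mul(-42, Pow(-26, -1)) = Mul(-42, Rational(-1, 26)) = Rational(21, 13))
Pow(Add(Function('a')(204, 92), g), -1) = Pow(Add(Rational(21, 13), -615), -1) = Pow(Rational(-7974, 13), -1) = Rational(-13, 7974)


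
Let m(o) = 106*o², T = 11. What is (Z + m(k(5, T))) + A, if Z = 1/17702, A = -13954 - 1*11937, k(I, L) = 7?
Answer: -366378293/17702 ≈ -20697.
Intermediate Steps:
A = -25891 (A = -13954 - 11937 = -25891)
Z = 1/17702 ≈ 5.6491e-5
(Z + m(k(5, T))) + A = (1/17702 + 106*7²) - 25891 = (1/17702 + 106*49) - 25891 = (1/17702 + 5194) - 25891 = 91944189/17702 - 25891 = -366378293/17702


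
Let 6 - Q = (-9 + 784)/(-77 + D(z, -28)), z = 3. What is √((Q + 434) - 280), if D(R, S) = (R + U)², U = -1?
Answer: √909215/73 ≈ 13.062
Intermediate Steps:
D(R, S) = (-1 + R)² (D(R, S) = (R - 1)² = (-1 + R)²)
Q = 1213/73 (Q = 6 - (-9 + 784)/(-77 + (-1 + 3)²) = 6 - 775/(-77 + 2²) = 6 - 775/(-77 + 4) = 6 - 775/(-73) = 6 - 775*(-1)/73 = 6 - 1*(-775/73) = 6 + 775/73 = 1213/73 ≈ 16.616)
√((Q + 434) - 280) = √((1213/73 + 434) - 280) = √(32895/73 - 280) = √(12455/73) = √909215/73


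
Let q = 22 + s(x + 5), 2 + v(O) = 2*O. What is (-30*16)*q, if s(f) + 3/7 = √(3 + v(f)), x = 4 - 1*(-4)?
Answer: -72480/7 - 1440*√3 ≈ -12848.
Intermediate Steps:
v(O) = -2 + 2*O
x = 8 (x = 4 + 4 = 8)
s(f) = -3/7 + √(1 + 2*f) (s(f) = -3/7 + √(3 + (-2 + 2*f)) = -3/7 + √(1 + 2*f))
q = 151/7 + 3*√3 (q = 22 + (-3/7 + √(1 + 2*(8 + 5))) = 22 + (-3/7 + √(1 + 2*13)) = 22 + (-3/7 + √(1 + 26)) = 22 + (-3/7 + √27) = 22 + (-3/7 + 3*√3) = 151/7 + 3*√3 ≈ 26.768)
(-30*16)*q = (-30*16)*(151/7 + 3*√3) = -480*(151/7 + 3*√3) = -72480/7 - 1440*√3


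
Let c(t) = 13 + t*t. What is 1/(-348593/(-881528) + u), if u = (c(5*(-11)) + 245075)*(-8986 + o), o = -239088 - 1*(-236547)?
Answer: -881528/2521168802317335 ≈ -3.4965e-10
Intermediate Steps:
c(t) = 13 + t²
o = -2541 (o = -239088 + 236547 = -2541)
u = -2859998551 (u = ((13 + (5*(-11))²) + 245075)*(-8986 - 2541) = ((13 + (-55)²) + 245075)*(-11527) = ((13 + 3025) + 245075)*(-11527) = (3038 + 245075)*(-11527) = 248113*(-11527) = -2859998551)
1/(-348593/(-881528) + u) = 1/(-348593/(-881528) - 2859998551) = 1/(-348593*(-1/881528) - 2859998551) = 1/(348593/881528 - 2859998551) = 1/(-2521168802317335/881528) = -881528/2521168802317335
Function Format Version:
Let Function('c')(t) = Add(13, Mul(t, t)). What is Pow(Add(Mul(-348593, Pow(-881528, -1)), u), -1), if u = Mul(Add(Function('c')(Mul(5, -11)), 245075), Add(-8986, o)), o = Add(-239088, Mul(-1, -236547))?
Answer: Rational(-881528, 2521168802317335) ≈ -3.4965e-10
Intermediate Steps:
Function('c')(t) = Add(13, Pow(t, 2))
o = -2541 (o = Add(-239088, 236547) = -2541)
u = -2859998551 (u = Mul(Add(Add(13, Pow(Mul(5, -11), 2)), 245075), Add(-8986, -2541)) = Mul(Add(Add(13, Pow(-55, 2)), 245075), -11527) = Mul(Add(Add(13, 3025), 245075), -11527) = Mul(Add(3038, 245075), -11527) = Mul(248113, -11527) = -2859998551)
Pow(Add(Mul(-348593, Pow(-881528, -1)), u), -1) = Pow(Add(Mul(-348593, Pow(-881528, -1)), -2859998551), -1) = Pow(Add(Mul(-348593, Rational(-1, 881528)), -2859998551), -1) = Pow(Add(Rational(348593, 881528), -2859998551), -1) = Pow(Rational(-2521168802317335, 881528), -1) = Rational(-881528, 2521168802317335)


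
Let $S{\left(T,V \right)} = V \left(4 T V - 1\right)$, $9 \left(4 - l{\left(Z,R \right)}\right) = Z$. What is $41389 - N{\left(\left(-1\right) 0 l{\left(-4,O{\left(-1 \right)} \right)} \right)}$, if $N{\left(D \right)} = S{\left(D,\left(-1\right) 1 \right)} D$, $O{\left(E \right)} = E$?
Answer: $41389$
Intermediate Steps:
$l{\left(Z,R \right)} = 4 - \frac{Z}{9}$
$S{\left(T,V \right)} = V \left(-1 + 4 T V\right)$ ($S{\left(T,V \right)} = V \left(4 T V - 1\right) = V \left(-1 + 4 T V\right)$)
$N{\left(D \right)} = D \left(1 + 4 D\right)$ ($N{\left(D \right)} = \left(-1\right) 1 \left(-1 + 4 D \left(\left(-1\right) 1\right)\right) D = - (-1 + 4 D \left(-1\right)) D = - (-1 - 4 D) D = \left(1 + 4 D\right) D = D \left(1 + 4 D\right)$)
$41389 - N{\left(\left(-1\right) 0 l{\left(-4,O{\left(-1 \right)} \right)} \right)} = 41389 - \left(-1\right) 0 \left(4 - - \frac{4}{9}\right) \left(1 + 4 \left(-1\right) 0 \left(4 - - \frac{4}{9}\right)\right) = 41389 - 0 \left(4 + \frac{4}{9}\right) \left(1 + 4 \cdot 0 \left(4 + \frac{4}{9}\right)\right) = 41389 - 0 \cdot \frac{40}{9} \left(1 + 4 \cdot 0 \cdot \frac{40}{9}\right) = 41389 - 0 \left(1 + 4 \cdot 0\right) = 41389 - 0 \left(1 + 0\right) = 41389 - 0 \cdot 1 = 41389 - 0 = 41389 + 0 = 41389$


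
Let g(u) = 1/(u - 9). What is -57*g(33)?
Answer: -19/8 ≈ -2.3750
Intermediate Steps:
g(u) = 1/(-9 + u)
-57*g(33) = -57/(-9 + 33) = -57/24 = -57*1/24 = -19/8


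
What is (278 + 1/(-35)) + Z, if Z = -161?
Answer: 4094/35 ≈ 116.97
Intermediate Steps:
(278 + 1/(-35)) + Z = (278 + 1/(-35)) - 161 = (278 - 1/35) - 161 = 9729/35 - 161 = 4094/35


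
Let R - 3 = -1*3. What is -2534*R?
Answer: 0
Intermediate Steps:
R = 0 (R = 3 - 1*3 = 3 - 3 = 0)
-2534*R = -2534*0 = 0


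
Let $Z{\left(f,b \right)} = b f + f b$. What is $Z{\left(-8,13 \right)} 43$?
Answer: $-8944$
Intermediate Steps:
$Z{\left(f,b \right)} = 2 b f$ ($Z{\left(f,b \right)} = b f + b f = 2 b f$)
$Z{\left(-8,13 \right)} 43 = 2 \cdot 13 \left(-8\right) 43 = \left(-208\right) 43 = -8944$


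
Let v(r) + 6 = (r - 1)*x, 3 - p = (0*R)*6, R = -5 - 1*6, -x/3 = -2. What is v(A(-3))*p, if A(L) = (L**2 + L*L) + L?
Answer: 234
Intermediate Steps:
x = 6 (x = -3*(-2) = 6)
R = -11 (R = -5 - 6 = -11)
p = 3 (p = 3 - 0*(-11)*6 = 3 - 0*6 = 3 - 1*0 = 3 + 0 = 3)
A(L) = L + 2*L**2 (A(L) = (L**2 + L**2) + L = 2*L**2 + L = L + 2*L**2)
v(r) = -12 + 6*r (v(r) = -6 + (r - 1)*6 = -6 + (-1 + r)*6 = -6 + (-6 + 6*r) = -12 + 6*r)
v(A(-3))*p = (-12 + 6*(-3*(1 + 2*(-3))))*3 = (-12 + 6*(-3*(1 - 6)))*3 = (-12 + 6*(-3*(-5)))*3 = (-12 + 6*15)*3 = (-12 + 90)*3 = 78*3 = 234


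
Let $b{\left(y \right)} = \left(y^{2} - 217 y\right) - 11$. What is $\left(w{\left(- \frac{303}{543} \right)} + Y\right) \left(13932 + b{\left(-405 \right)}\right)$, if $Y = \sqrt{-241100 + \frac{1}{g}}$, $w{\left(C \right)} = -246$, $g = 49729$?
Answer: $-65394426 + \frac{265831 i \sqrt{11989661899}}{223} \approx -6.5394 \cdot 10^{7} + 1.3053 \cdot 10^{8} i$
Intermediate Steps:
$b{\left(y \right)} = -11 + y^{2} - 217 y$
$Y = \frac{i \sqrt{11989661899}}{223}$ ($Y = \sqrt{-241100 + \frac{1}{49729}} = \sqrt{- \frac{11989661899}{49729}} = \frac{i \sqrt{11989661899}}{223} \approx 491.02 i$)
$\left(w{\left(- \frac{303}{543} \right)} + Y\right) \left(13932 + b{\left(-405 \right)}\right) = \left(-246 + \frac{i \sqrt{11989661899}}{223}\right) \left(13932 - \left(-87874 - 164025\right)\right) = \left(-246 + \frac{i \sqrt{11989661899}}{223}\right) \left(13932 + \left(-11 + 164025 + 87885\right)\right) = \left(-246 + \frac{i \sqrt{11989661899}}{223}\right) \left(13932 + 251899\right) = \left(-246 + \frac{i \sqrt{11989661899}}{223}\right) 265831 = -65394426 + \frac{265831 i \sqrt{11989661899}}{223}$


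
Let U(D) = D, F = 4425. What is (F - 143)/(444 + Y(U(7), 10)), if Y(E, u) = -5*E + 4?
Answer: 4282/413 ≈ 10.368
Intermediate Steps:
Y(E, u) = 4 - 5*E
(F - 143)/(444 + Y(U(7), 10)) = (4425 - 143)/(444 + (4 - 5*7)) = 4282/(444 + (4 - 35)) = 4282/(444 - 31) = 4282/413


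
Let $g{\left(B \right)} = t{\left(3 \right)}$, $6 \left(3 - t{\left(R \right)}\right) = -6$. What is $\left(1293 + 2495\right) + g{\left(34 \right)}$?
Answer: $3792$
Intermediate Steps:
$t{\left(R \right)} = 4$ ($t{\left(R \right)} = 3 - -1 = 3 + 1 = 4$)
$g{\left(B \right)} = 4$
$\left(1293 + 2495\right) + g{\left(34 \right)} = \left(1293 + 2495\right) + 4 = 3788 + 4 = 3792$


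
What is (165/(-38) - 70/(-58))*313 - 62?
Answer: -1149739/1102 ≈ -1043.3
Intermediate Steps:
(165/(-38) - 70/(-58))*313 - 62 = (165*(-1/38) - 70*(-1/58))*313 - 62 = (-165/38 + 35/29)*313 - 62 = -3455/1102*313 - 62 = -1081415/1102 - 62 = -1149739/1102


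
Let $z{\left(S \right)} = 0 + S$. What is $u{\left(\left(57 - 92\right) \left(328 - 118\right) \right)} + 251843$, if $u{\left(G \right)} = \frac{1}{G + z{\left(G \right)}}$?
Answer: $\frac{3702092099}{14700} \approx 2.5184 \cdot 10^{5}$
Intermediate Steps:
$z{\left(S \right)} = S$
$u{\left(G \right)} = \frac{1}{2 G}$ ($u{\left(G \right)} = \frac{1}{G + G} = \frac{1}{2 G}$)
$u{\left(\left(57 - 92\right) \left(328 - 118\right) \right)} + 251843 = \frac{1}{2 \left(57 - 92\right) \left(328 - 118\right)} + 251843 = \frac{1}{2 \left(\left(-35\right) 210\right)} + 251843 = \frac{1}{2 \left(-7350\right)} + 251843 = \frac{1}{2} \left(- \frac{1}{7350}\right) + 251843 = - \frac{1}{14700} + 251843 = \frac{3702092099}{14700}$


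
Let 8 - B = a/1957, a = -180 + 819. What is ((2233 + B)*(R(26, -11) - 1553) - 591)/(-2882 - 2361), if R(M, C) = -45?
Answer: 7008383391/10260551 ≈ 683.04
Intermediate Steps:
a = 639
B = 15017/1957 (B = 8 - 639/1957 = 15017/1957 ≈ 7.6735)
((2233 + B)*(R(26, -11) - 1553) - 591)/(-2882 - 2361) = ((2233 + 15017/1957)*(-45 - 1553) - 591)/(-2882 - 2361) = ((4384998/1957)*(-1598) - 591)/(-5243) = (-7007226804/1957 - 591)*(-1/5243) = -7008383391/1957*(-1/5243) = 7008383391/10260551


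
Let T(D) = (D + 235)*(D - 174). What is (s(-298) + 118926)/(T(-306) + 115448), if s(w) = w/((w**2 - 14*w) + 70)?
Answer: 5532794149/6956491144 ≈ 0.79534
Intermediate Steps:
T(D) = (-174 + D)*(235 + D) (T(D) = (235 + D)*(-174 + D) = (-174 + D)*(235 + D))
s(w) = w/(70 + w**2 - 14*w)
(s(-298) + 118926)/(T(-306) + 115448) = (-298/(70 + (-298)**2 - 14*(-298)) + 118926)/((-40890 + (-306)**2 + 61*(-306)) + 115448) = (-298/(70 + 88804 + 4172) + 118926)/((-40890 + 93636 - 18666) + 115448) = (-298/93046 + 118926)/(34080 + 115448) = (-298*1/93046 + 118926)/149528 = (-149/46523 + 118926)*(1/149528) = (5532794149/46523)*(1/149528) = 5532794149/6956491144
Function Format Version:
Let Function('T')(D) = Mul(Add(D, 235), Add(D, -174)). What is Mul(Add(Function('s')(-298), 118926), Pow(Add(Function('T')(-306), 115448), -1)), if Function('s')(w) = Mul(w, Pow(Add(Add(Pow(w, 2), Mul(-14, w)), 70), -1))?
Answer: Rational(5532794149, 6956491144) ≈ 0.79534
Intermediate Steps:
Function('T')(D) = Mul(Add(-174, D), Add(235, D)) (Function('T')(D) = Mul(Add(235, D), Add(-174, D)) = Mul(Add(-174, D), Add(235, D)))
Function('s')(w) = Mul(w, Pow(Add(70, Pow(w, 2), Mul(-14, w)), -1))
Mul(Add(Function('s')(-298), 118926), Pow(Add(Function('T')(-306), 115448), -1)) = Mul(Add(Mul(-298, Pow(Add(70, Pow(-298, 2), Mul(-14, -298)), -1)), 118926), Pow(Add(Add(-40890, Pow(-306, 2), Mul(61, -306)), 115448), -1)) = Mul(Add(Mul(-298, Pow(Add(70, 88804, 4172), -1)), 118926), Pow(Add(Add(-40890, 93636, -18666), 115448), -1)) = Mul(Add(Mul(-298, Pow(93046, -1)), 118926), Pow(Add(34080, 115448), -1)) = Mul(Add(Mul(-298, Rational(1, 93046)), 118926), Pow(149528, -1)) = Mul(Add(Rational(-149, 46523), 118926), Rational(1, 149528)) = Mul(Rational(5532794149, 46523), Rational(1, 149528)) = Rational(5532794149, 6956491144)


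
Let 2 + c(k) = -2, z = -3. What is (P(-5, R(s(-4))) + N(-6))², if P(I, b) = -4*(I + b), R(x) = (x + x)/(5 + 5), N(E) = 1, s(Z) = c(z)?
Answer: 14641/25 ≈ 585.64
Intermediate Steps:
c(k) = -4 (c(k) = -2 - 2 = -4)
s(Z) = -4
R(x) = x/5 (R(x) = (2*x)/10 = (2*x)*(⅒) = x/5)
P(I, b) = -4*I - 4*b
(P(-5, R(s(-4))) + N(-6))² = ((-4*(-5) - 4*(-4)/5) + 1)² = ((20 - 4*(-⅘)) + 1)² = ((20 + 16/5) + 1)² = (116/5 + 1)² = (121/5)² = 14641/25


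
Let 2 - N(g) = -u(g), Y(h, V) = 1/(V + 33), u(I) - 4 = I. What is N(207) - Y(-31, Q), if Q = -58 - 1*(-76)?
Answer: 10862/51 ≈ 212.98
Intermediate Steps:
Q = 18 (Q = -58 + 76 = 18)
u(I) = 4 + I
Y(h, V) = 1/(33 + V)
N(g) = 6 + g (N(g) = 2 - (-1)*(4 + g) = 2 - (-4 - g) = 2 + (4 + g) = 6 + g)
N(207) - Y(-31, Q) = (6 + 207) - 1/(33 + 18) = 213 - 1/51 = 10862/51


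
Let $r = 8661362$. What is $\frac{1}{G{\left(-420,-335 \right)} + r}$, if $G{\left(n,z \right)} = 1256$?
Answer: $\frac{1}{8662618} \approx 1.1544 \cdot 10^{-7}$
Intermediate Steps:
$\frac{1}{G{\left(-420,-335 \right)} + r} = \frac{1}{1256 + 8661362} = \frac{1}{8662618}$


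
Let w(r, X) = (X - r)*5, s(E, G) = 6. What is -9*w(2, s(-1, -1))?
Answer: -180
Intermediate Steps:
w(r, X) = -5*r + 5*X
-9*w(2, s(-1, -1)) = -9*(-5*2 + 5*6) = -9*(-10 + 30) = -9*20 = -180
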